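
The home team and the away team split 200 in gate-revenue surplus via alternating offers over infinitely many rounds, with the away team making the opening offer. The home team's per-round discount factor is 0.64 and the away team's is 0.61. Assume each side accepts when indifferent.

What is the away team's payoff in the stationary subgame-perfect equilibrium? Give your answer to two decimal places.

Let x be the away team's share when the away team proposes and y be the home team's share when the home team proposes.
The home team accepts iff offered ≥ 0.64·y, so x = 200 − 0.64y. Symmetrically y = 200 − 0.61x.
Substituting: x = 200 − 0.64(200 − 0.61x), giving x(1 − 0.61·0.64) = 200(1 − 0.64).
So x = 200 × 0.36 / 0.6096 ≈ 118.1102, and the home team receives 200 − x ≈ 81.8898.

118.11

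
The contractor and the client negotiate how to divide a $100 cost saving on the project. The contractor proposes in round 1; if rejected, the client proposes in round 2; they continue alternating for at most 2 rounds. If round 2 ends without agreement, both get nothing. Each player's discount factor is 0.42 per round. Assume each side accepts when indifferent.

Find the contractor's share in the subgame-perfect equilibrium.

58

Round 2 (the client proposes): rejection yields 0 for the contractor; the client offers 0 and keeps 100.
Round 1 (the contractor proposes): the client can get 100 next round, worth 0.42 × 100 = 42 now. The contractor offers 42 and keeps 100 − 42 = 58.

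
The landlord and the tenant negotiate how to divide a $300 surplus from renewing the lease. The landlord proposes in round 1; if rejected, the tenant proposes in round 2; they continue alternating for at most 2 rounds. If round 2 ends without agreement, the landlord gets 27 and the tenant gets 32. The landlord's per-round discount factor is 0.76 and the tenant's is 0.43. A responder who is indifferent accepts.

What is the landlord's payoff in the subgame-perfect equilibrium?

182.61

Round 2 (the tenant proposes): the landlord gets 27 if talks fail, so the tenant offers 27 and keeps 273.
Round 1 (the landlord proposes): the tenant can get 273 next round, worth 0.43 × 273 = 117.39 now; the landlord offers that and keeps 182.61.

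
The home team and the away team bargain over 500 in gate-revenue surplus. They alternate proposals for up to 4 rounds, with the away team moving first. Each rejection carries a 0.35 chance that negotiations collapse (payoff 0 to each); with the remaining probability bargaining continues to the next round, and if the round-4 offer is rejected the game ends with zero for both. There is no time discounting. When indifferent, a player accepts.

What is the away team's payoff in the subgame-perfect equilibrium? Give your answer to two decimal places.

248.94

Round 4 (the home team proposes): rejection yields 0 for the away team; the home team offers 0 and keeps 500.
Round 3 (the away team proposes): rejecting gives the home team an expected 0.65 × 500 = 325, so the away team offers 325, keeping 175.
Round 2 (the home team proposes): rejecting gives the away team an expected 0.65 × 175 = 113.75. The home team offers 113.75 and keeps 500 − 113.75 = 386.25.
Round 1 (the away team proposes): rejecting gives the home team an expected 0.65 × 386.25 = 251.0625; the away team offers that and keeps 248.9375.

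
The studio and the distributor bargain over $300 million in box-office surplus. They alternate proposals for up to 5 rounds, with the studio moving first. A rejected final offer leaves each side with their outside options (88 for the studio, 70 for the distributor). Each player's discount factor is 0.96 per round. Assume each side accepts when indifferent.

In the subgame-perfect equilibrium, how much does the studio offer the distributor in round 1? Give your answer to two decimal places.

81.59

By backward induction:
Round 5 (the studio proposes): the distributor gets 70 if talks fail, so the studio offers 70 and keeps 230.
Round 4 (the distributor proposes): the studio can get 230 next round, worth 0.96 × 230 = 220.8 now; the distributor offers that and keeps 79.2.
Round 3 (the studio proposes): the distributor can get 79.2 next round, worth 0.96 × 79.2 = 76.032 now. The studio offers 76.032 and keeps 300 − 76.032 = 223.968.
Round 2 (the distributor proposes): the studio can get 223.968 next round, worth 0.96 × 223.968 = 215.00928 now. The distributor offers 215.00928 and keeps 300 − 215.00928 = 84.99072.
Round 1 (the studio proposes): the distributor can get 84.99072 next round, worth 0.96 × 84.99072 = 81.5910912 now; the studio offers that and keeps 218.4089088.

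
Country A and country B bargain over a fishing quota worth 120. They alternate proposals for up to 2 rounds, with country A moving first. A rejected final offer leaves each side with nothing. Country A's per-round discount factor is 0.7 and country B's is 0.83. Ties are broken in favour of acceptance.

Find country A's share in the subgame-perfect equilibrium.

Round 2 (country B proposes): rejection yields 0 for country A; country B offers 0 and keeps 120.
Round 1 (country A proposes): country B can get 120 next round, worth 0.83 × 120 = 99.6 now, so country A offers 99.6, keeping 20.4.

20.4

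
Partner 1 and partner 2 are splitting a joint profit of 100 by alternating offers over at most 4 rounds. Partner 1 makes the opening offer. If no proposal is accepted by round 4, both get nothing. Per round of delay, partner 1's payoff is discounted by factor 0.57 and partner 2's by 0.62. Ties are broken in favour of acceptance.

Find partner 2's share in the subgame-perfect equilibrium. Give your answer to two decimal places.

48.57

Round 4 (partner 2 proposes): partner 1 will accept anything ≥ 0, so partner 2 offers 0 and keeps 100.
Round 3 (partner 1 proposes): partner 2 can get 100 next round, worth 0.62 × 100 = 62 now; partner 1 offers that and keeps 38.
Round 2 (partner 2 proposes): partner 1 can get 38 next round, worth 0.57 × 38 = 21.66 now. Partner 2 offers 21.66 and keeps 100 − 21.66 = 78.34.
Round 1 (partner 1 proposes): partner 2 can get 78.34 next round, worth 0.62 × 78.34 = 48.5708 now; partner 1 offers that and keeps 51.4292.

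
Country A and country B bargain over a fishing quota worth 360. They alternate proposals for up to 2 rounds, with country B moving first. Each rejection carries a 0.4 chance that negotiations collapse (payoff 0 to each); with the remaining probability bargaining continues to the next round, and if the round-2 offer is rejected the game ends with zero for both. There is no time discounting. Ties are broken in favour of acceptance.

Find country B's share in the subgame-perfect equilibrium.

By backward induction:
Round 2 (country A proposes): rejection yields 0 for country B; country A offers 0 and keeps 360.
Round 1 (country B proposes): rejecting gives country A an expected 0.6 × 360 = 216; country B offers that and keeps 144.

144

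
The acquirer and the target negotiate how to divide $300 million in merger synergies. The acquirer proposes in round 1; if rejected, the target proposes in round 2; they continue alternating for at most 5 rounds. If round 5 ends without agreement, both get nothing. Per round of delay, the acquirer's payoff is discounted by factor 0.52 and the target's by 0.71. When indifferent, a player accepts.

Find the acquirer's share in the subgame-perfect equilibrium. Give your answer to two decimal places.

Round 5 (the acquirer proposes): the target will accept anything ≥ 0, so the acquirer offers 0 and keeps 300.
Round 4 (the target proposes): the acquirer can get 300 next round, worth 0.52 × 300 = 156 now. The target offers 156 and keeps 300 − 156 = 144.
Round 3 (the acquirer proposes): the target can get 144 next round, worth 0.71 × 144 = 102.24 now; the acquirer offers that and keeps 197.76.
Round 2 (the target proposes): the acquirer can get 197.76 next round, worth 0.52 × 197.76 = 102.8352 now, so the target offers 102.8352, keeping 197.1648.
Round 1 (the acquirer proposes): the target can get 197.1648 next round, worth 0.71 × 197.1648 = 139.987008 now; the acquirer offers that and keeps 160.012992.

160.01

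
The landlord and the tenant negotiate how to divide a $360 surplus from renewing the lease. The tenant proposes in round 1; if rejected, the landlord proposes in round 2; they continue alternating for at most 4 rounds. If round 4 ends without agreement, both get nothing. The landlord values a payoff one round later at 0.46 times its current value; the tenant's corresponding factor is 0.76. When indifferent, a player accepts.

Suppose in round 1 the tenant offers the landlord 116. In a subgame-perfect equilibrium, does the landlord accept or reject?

Accept

Round 4 (the landlord proposes): the tenant will accept anything ≥ 0, so the landlord offers 0 and keeps 360.
Round 3 (the tenant proposes): the landlord can get 360 next round, worth 0.46 × 360 = 165.6 now; the tenant offers that and keeps 194.4.
Round 2 (the landlord proposes): the tenant can get 194.4 next round, worth 0.76 × 194.4 = 147.744 now, so the landlord offers 147.744, keeping 212.256.
So by rejecting in round 1, the landlord gets 212.256 next round, worth 0.46 × 212.256 = 97.63776 now.
Offer 116 ≥ 97.63776, so the landlord accepts.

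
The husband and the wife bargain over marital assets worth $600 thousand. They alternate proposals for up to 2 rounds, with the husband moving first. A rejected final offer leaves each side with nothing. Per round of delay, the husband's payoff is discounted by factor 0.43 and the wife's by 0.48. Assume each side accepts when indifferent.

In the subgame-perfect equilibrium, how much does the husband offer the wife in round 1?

288

Work backward from the last round.
Round 2 (the wife proposes): rejection yields 0 for the husband; the wife offers 0 and keeps 600.
Round 1 (the husband proposes): the wife can get 600 next round, worth 0.48 × 600 = 288 now. The husband offers 288 and keeps 600 − 288 = 312.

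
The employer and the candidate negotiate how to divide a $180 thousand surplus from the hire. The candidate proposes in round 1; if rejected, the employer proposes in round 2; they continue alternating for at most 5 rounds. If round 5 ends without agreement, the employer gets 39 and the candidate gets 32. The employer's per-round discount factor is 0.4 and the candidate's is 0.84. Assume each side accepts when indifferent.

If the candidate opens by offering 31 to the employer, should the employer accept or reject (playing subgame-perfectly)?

Round 5 (the candidate proposes): the employer gets 39 if talks fail, so the candidate offers 39 and keeps 141.
Round 4 (the employer proposes): the candidate can get 141 next round, worth 0.84 × 141 = 118.44 now. The employer offers 118.44 and keeps 180 − 118.44 = 61.56.
Round 3 (the candidate proposes): the employer can get 61.56 next round, worth 0.4 × 61.56 = 24.624 now, so the candidate offers 24.624, keeping 155.376.
Round 2 (the employer proposes): the candidate can get 155.376 next round, worth 0.84 × 155.376 = 130.51584 now; the employer offers that and keeps 49.48416.
So by rejecting in round 1, the employer gets 49.48416 next round, worth 0.4 × 49.48416 = 19.793664 now.
Offer 31 ≥ 19.793664, so the employer accepts.

Accept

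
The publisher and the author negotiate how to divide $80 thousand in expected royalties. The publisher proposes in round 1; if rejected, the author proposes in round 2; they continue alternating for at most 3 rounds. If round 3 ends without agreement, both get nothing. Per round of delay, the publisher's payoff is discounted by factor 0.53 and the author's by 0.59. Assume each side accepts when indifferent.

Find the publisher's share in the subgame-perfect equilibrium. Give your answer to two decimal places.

By backward induction:
Round 3 (the publisher proposes): the author will accept anything ≥ 0, so the publisher offers 0 and keeps 80.
Round 2 (the author proposes): the publisher can get 80 next round, worth 0.53 × 80 = 42.4 now, so the author offers 42.4, keeping 37.6.
Round 1 (the publisher proposes): the author can get 37.6 next round, worth 0.59 × 37.6 = 22.184 now; the publisher offers that and keeps 57.816.

57.82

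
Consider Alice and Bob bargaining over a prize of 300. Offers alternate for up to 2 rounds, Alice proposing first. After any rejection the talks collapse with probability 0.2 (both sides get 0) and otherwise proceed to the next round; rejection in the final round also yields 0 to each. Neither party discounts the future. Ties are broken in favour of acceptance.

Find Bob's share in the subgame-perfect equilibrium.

240

By backward induction:
Round 2 (Bob proposes): rejection yields 0 for Alice; Bob offers 0 and keeps 300.
Round 1 (Alice proposes): rejecting gives Bob an expected 0.8 × 300 = 240; Alice offers that and keeps 60.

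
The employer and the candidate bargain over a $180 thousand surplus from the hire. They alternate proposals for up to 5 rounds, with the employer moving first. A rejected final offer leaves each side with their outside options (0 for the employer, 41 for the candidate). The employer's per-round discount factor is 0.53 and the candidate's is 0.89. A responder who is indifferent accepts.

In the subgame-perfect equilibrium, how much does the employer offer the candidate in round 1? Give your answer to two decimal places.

119.93

Round 5 (the employer proposes): the candidate gets 41 if talks fail, so the employer offers 41 and keeps 139.
Round 4 (the candidate proposes): the employer can get 139 next round, worth 0.53 × 139 = 73.67 now, so the candidate offers 73.67, keeping 106.33.
Round 3 (the employer proposes): the candidate can get 106.33 next round, worth 0.89 × 106.33 = 94.6337 now; the employer offers that and keeps 85.3663.
Round 2 (the candidate proposes): the employer can get 85.3663 next round, worth 0.53 × 85.3663 = 45.244139 now, so the candidate offers 45.244139, keeping 134.755861.
Round 1 (the employer proposes): the candidate can get 134.755861 next round, worth 0.89 × 134.755861 = 119.93271629 now. The employer offers 119.93271629 and keeps 180 − 119.93271629 = 60.06728371.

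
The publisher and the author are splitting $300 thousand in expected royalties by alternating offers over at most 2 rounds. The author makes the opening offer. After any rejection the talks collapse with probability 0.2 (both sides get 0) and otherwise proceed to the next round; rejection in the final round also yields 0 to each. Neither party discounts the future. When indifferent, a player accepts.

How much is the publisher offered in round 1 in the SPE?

240

Round 2 (the publisher proposes): rejection yields 0 for the author; the publisher offers 0 and keeps 300.
Round 1 (the author proposes): rejecting gives the publisher an expected 0.8 × 300 = 240, so the author offers 240, keeping 60.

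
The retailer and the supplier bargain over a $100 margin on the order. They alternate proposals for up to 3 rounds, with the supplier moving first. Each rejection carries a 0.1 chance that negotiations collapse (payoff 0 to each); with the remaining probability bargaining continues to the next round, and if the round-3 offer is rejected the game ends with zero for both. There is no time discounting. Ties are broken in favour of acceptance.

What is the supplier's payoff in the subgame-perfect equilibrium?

91

By backward induction:
Round 3 (the supplier proposes): the retailer will accept anything ≥ 0, so the supplier offers 0 and keeps 100.
Round 2 (the retailer proposes): rejecting gives the supplier an expected 0.9 × 100 = 90, so the retailer offers 90, keeping 10.
Round 1 (the supplier proposes): rejecting gives the retailer an expected 0.9 × 10 = 9, so the supplier offers 9, keeping 91.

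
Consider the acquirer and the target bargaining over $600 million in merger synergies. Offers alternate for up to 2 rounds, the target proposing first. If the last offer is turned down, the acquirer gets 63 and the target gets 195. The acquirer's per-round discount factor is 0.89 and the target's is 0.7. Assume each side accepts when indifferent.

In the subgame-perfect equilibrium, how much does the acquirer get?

Round 2 (the acquirer proposes): the target gets 195 if talks fail, so the acquirer offers 195 and keeps 405.
Round 1 (the target proposes): the acquirer can get 405 next round, worth 0.89 × 405 = 360.45 now, so the target offers 360.45, keeping 239.55.

360.45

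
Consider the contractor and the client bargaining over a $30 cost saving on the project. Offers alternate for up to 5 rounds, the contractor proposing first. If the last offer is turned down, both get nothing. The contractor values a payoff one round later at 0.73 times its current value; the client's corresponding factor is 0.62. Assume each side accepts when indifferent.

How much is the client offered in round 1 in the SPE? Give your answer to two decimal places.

7.29

Round 5 (the contractor proposes): the client will accept anything ≥ 0, so the contractor offers 0 and keeps 30.
Round 4 (the client proposes): the contractor can get 30 next round, worth 0.73 × 30 = 21.9 now, so the client offers 21.9, keeping 8.1.
Round 3 (the contractor proposes): the client can get 8.1 next round, worth 0.62 × 8.1 = 5.022 now, so the contractor offers 5.022, keeping 24.978.
Round 2 (the client proposes): the contractor can get 24.978 next round, worth 0.73 × 24.978 = 18.23394 now. The client offers 18.23394 and keeps 30 − 18.23394 = 11.76606.
Round 1 (the contractor proposes): the client can get 11.76606 next round, worth 0.62 × 11.76606 = 7.2949572 now, so the contractor offers 7.2949572, keeping 22.7050428.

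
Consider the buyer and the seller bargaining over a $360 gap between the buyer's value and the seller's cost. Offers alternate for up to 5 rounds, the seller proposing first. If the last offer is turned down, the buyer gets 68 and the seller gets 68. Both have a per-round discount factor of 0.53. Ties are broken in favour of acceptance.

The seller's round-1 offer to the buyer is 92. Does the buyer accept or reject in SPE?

Work out the buyer's continuation value if the offer is rejected.
Round 5 (the seller proposes): the buyer gets 68 if talks fail, so the seller offers 68 and keeps 292.
Round 4 (the buyer proposes): the seller can get 292 next round, worth 0.53 × 292 = 154.76 now; the buyer offers that and keeps 205.24.
Round 3 (the seller proposes): the buyer can get 205.24 next round, worth 0.53 × 205.24 = 108.7772 now; the seller offers that and keeps 251.2228.
Round 2 (the buyer proposes): the seller can get 251.2228 next round, worth 0.53 × 251.2228 = 133.148084 now, so the buyer offers 133.148084, keeping 226.851916.
So by rejecting in round 1, the buyer gets 226.851916 next round, worth 0.53 × 226.851916 = 120.23151548 now.
Offer 92 < 120.23151548, so the buyer rejects.

Reject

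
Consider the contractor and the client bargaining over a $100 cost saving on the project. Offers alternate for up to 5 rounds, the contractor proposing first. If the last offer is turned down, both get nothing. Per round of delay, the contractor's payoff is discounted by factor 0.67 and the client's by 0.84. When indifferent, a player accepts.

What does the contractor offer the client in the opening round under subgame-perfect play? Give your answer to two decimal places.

Round 5 (the contractor proposes): rejection yields 0 for the client; the contractor offers 0 and keeps 100.
Round 4 (the client proposes): the contractor can get 100 next round, worth 0.67 × 100 = 67 now, so the client offers 67, keeping 33.
Round 3 (the contractor proposes): the client can get 33 next round, worth 0.84 × 33 = 27.72 now. The contractor offers 27.72 and keeps 100 − 27.72 = 72.28.
Round 2 (the client proposes): the contractor can get 72.28 next round, worth 0.67 × 72.28 = 48.4276 now, so the client offers 48.4276, keeping 51.5724.
Round 1 (the contractor proposes): the client can get 51.5724 next round, worth 0.84 × 51.5724 = 43.320816 now. The contractor offers 43.320816 and keeps 100 − 43.320816 = 56.679184.

43.32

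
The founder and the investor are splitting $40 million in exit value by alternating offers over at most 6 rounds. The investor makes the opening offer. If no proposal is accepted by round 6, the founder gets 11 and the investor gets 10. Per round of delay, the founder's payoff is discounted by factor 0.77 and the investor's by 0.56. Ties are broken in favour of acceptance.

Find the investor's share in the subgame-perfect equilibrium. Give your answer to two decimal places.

16.31

Solve by backward induction from round 6.
Round 6 (the founder proposes): the investor gets 10 if talks fail, so the founder offers 10 and keeps 30.
Round 5 (the investor proposes): the founder can get 30 next round, worth 0.77 × 30 = 23.1 now, so the investor offers 23.1, keeping 16.9.
Round 4 (the founder proposes): the investor can get 16.9 next round, worth 0.56 × 16.9 = 9.464 now; the founder offers that and keeps 30.536.
Round 3 (the investor proposes): the founder can get 30.536 next round, worth 0.77 × 30.536 = 23.51272 now, so the investor offers 23.51272, keeping 16.48728.
Round 2 (the founder proposes): the investor can get 16.48728 next round, worth 0.56 × 16.48728 = 9.2328768 now; the founder offers that and keeps 30.7671232.
Round 1 (the investor proposes): the founder can get 30.7671232 next round, worth 0.77 × 30.7671232 = 23.690684864 now. The investor offers 23.690684864 and keeps 40 − 23.690684864 = 16.309315136.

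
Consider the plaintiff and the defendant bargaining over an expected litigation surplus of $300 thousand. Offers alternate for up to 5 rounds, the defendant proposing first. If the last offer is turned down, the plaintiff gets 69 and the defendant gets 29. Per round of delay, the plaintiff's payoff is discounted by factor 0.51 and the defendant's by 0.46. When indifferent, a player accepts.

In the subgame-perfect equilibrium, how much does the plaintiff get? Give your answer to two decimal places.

Round 5 (the defendant proposes): the plaintiff gets 69 if talks fail, so the defendant offers 69 and keeps 231.
Round 4 (the plaintiff proposes): the defendant can get 231 next round, worth 0.46 × 231 = 106.26 now, so the plaintiff offers 106.26, keeping 193.74.
Round 3 (the defendant proposes): the plaintiff can get 193.74 next round, worth 0.51 × 193.74 = 98.8074 now. The defendant offers 98.8074 and keeps 300 − 98.8074 = 201.1926.
Round 2 (the plaintiff proposes): the defendant can get 201.1926 next round, worth 0.46 × 201.1926 = 92.548596 now. The plaintiff offers 92.548596 and keeps 300 − 92.548596 = 207.451404.
Round 1 (the defendant proposes): the plaintiff can get 207.451404 next round, worth 0.51 × 207.451404 = 105.80021604 now, so the defendant offers 105.80021604, keeping 194.19978396.

105.80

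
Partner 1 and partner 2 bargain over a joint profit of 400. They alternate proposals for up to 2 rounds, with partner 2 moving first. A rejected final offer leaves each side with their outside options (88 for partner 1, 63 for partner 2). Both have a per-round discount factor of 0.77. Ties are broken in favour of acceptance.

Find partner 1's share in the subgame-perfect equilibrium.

By backward induction:
Round 2 (partner 1 proposes): partner 2 gets 63 if talks fail, so partner 1 offers 63 and keeps 337.
Round 1 (partner 2 proposes): partner 1 can get 337 next round, worth 0.77 × 337 = 259.49 now, so partner 2 offers 259.49, keeping 140.51.

259.49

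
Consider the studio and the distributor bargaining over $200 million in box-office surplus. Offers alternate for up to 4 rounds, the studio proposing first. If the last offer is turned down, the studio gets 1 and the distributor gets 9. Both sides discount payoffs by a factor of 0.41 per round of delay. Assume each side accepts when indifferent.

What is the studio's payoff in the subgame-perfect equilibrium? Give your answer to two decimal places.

Work backward from the last round.
Round 4 (the distributor proposes): the studio gets 1 if talks fail, so the distributor offers 1 and keeps 199.
Round 3 (the studio proposes): the distributor can get 199 next round, worth 0.41 × 199 = 81.59 now. The studio offers 81.59 and keeps 200 − 81.59 = 118.41.
Round 2 (the distributor proposes): the studio can get 118.41 next round, worth 0.41 × 118.41 = 48.5481 now; the distributor offers that and keeps 151.4519.
Round 1 (the studio proposes): the distributor can get 151.4519 next round, worth 0.41 × 151.4519 = 62.095279 now, so the studio offers 62.095279, keeping 137.904721.

137.90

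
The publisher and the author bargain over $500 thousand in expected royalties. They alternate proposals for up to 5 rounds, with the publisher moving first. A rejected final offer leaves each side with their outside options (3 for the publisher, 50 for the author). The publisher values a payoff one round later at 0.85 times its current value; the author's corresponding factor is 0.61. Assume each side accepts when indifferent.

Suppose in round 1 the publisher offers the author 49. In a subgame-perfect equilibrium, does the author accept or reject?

Reject

Round 5 (the publisher proposes): the author gets 50 if talks fail, so the publisher offers 50 and keeps 450.
Round 4 (the author proposes): the publisher can get 450 next round, worth 0.85 × 450 = 382.5 now; the author offers that and keeps 117.5.
Round 3 (the publisher proposes): the author can get 117.5 next round, worth 0.61 × 117.5 = 71.675 now. The publisher offers 71.675 and keeps 500 − 71.675 = 428.325.
Round 2 (the author proposes): the publisher can get 428.325 next round, worth 0.85 × 428.325 = 364.07625 now; the author offers that and keeps 135.92375.
So by rejecting in round 1, the author gets 135.92375 next round, worth 0.61 × 135.92375 = 82.9134875 now.
Offer 49 < 82.9134875, so the author rejects.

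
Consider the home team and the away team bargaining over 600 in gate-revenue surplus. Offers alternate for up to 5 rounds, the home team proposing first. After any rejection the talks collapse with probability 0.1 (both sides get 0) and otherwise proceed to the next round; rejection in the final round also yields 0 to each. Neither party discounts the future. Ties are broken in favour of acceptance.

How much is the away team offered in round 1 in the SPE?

Round 5 (the home team proposes): rejection yields 0 for the away team; the home team offers 0 and keeps 600.
Round 4 (the away team proposes): rejecting gives the home team an expected 0.9 × 600 = 540, so the away team offers 540, keeping 60.
Round 3 (the home team proposes): rejecting gives the away team an expected 0.9 × 60 = 54. The home team offers 54 and keeps 600 − 54 = 546.
Round 2 (the away team proposes): rejecting gives the home team an expected 0.9 × 546 = 491.4, so the away team offers 491.4, keeping 108.6.
Round 1 (the home team proposes): rejecting gives the away team an expected 0.9 × 108.6 = 97.74. The home team offers 97.74 and keeps 600 − 97.74 = 502.26.

97.74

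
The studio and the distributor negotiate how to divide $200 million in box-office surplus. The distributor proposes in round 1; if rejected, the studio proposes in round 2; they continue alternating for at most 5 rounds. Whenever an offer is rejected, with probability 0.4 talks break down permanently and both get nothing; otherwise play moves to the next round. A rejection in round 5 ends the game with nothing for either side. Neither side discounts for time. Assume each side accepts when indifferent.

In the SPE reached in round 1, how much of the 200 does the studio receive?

65.28

By backward induction:
Round 5 (the distributor proposes): rejection yields 0 for the studio; the distributor offers 0 and keeps 200.
Round 4 (the studio proposes): rejecting gives the distributor an expected 0.6 × 200 = 120, so the studio offers 120, keeping 80.
Round 3 (the distributor proposes): rejecting gives the studio an expected 0.6 × 80 = 48. The distributor offers 48 and keeps 200 − 48 = 152.
Round 2 (the studio proposes): rejecting gives the distributor an expected 0.6 × 152 = 91.2; the studio offers that and keeps 108.8.
Round 1 (the distributor proposes): rejecting gives the studio an expected 0.6 × 108.8 = 65.28, so the distributor offers 65.28, keeping 134.72.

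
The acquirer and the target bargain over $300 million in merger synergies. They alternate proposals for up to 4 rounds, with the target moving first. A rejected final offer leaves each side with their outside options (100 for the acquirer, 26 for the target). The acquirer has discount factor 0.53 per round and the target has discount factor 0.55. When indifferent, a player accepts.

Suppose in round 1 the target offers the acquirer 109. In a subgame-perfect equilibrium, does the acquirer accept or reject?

Round 4 (the acquirer proposes): the target gets 26 if talks fail, so the acquirer offers 26 and keeps 274.
Round 3 (the target proposes): the acquirer can get 274 next round, worth 0.53 × 274 = 145.22 now, so the target offers 145.22, keeping 154.78.
Round 2 (the acquirer proposes): the target can get 154.78 next round, worth 0.55 × 154.78 = 85.129 now. The acquirer offers 85.129 and keeps 300 − 85.129 = 214.871.
So by rejecting in round 1, the acquirer gets 214.871 next round, worth 0.53 × 214.871 = 113.88163 now.
Offer 109 < 113.88163, so the acquirer rejects.

Reject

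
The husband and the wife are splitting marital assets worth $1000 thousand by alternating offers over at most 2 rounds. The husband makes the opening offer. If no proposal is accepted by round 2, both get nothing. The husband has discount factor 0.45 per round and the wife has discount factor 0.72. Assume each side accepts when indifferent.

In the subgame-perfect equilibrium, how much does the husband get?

Round 2 (the wife proposes): rejection yields 0 for the husband; the wife offers 0 and keeps 1000.
Round 1 (the husband proposes): the wife can get 1000 next round, worth 0.72 × 1000 = 720 now, so the husband offers 720, keeping 280.

280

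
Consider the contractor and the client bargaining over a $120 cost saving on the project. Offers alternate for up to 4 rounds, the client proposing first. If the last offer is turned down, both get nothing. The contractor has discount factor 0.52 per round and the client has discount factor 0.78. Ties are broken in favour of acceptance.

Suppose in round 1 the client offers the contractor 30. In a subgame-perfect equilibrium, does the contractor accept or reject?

Round 4 (the contractor proposes): the client will accept anything ≥ 0, so the contractor offers 0 and keeps 120.
Round 3 (the client proposes): the contractor can get 120 next round, worth 0.52 × 120 = 62.4 now, so the client offers 62.4, keeping 57.6.
Round 2 (the contractor proposes): the client can get 57.6 next round, worth 0.78 × 57.6 = 44.928 now; the contractor offers that and keeps 75.072.
So by rejecting in round 1, the contractor gets 75.072 next round, worth 0.52 × 75.072 = 39.03744 now.
Offer 30 < 39.03744, so the contractor rejects.

Reject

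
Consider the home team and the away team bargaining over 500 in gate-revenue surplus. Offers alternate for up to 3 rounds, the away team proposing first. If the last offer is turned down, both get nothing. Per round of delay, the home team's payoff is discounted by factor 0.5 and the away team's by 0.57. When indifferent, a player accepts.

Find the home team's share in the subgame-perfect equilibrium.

107.5

Round 3 (the away team proposes): rejection yields 0 for the home team; the away team offers 0 and keeps 500.
Round 2 (the home team proposes): the away team can get 500 next round, worth 0.57 × 500 = 285 now; the home team offers that and keeps 215.
Round 1 (the away team proposes): the home team can get 215 next round, worth 0.5 × 215 = 107.5 now; the away team offers that and keeps 392.5.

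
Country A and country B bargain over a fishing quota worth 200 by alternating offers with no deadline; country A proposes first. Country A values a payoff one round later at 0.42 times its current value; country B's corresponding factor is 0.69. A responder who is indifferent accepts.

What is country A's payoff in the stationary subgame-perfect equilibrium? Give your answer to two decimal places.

In a stationary SPE each proposer offers the other exactly their discounted continuation value.
If country A keeps x when proposing and country B keeps y when proposing, then x = 200 − 0.69y and y = 200 − 0.42x.
Solving: x = 200(1 − 0.69) / (1 − 0.42·0.69) = 62 / 0.7102 ≈ 87.2994.
Country B gets 200 − 87.2994 ≈ 112.7006.

87.30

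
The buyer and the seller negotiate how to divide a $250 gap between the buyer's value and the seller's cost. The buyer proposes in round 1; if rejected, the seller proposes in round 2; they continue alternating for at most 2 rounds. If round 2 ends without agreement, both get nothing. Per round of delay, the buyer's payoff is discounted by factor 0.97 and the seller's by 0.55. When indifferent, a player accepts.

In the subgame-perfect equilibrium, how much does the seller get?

137.5

By backward induction:
Round 2 (the seller proposes): rejection yields 0 for the buyer; the seller offers 0 and keeps 250.
Round 1 (the buyer proposes): the seller can get 250 next round, worth 0.55 × 250 = 137.5 now, so the buyer offers 137.5, keeping 112.5.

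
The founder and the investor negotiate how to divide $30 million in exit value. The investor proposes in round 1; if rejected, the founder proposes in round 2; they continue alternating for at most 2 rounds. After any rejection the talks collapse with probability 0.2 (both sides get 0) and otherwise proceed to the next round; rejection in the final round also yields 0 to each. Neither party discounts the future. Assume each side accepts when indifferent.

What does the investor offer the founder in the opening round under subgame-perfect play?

Round 2 (the founder proposes): the investor will accept anything ≥ 0, so the founder offers 0 and keeps 30.
Round 1 (the investor proposes): rejecting gives the founder an expected 0.8 × 30 = 24; the investor offers that and keeps 6.

24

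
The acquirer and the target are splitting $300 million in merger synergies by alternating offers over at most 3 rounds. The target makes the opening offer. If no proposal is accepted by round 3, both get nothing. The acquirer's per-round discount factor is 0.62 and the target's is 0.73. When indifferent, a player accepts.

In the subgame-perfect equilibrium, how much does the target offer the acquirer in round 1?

By backward induction:
Round 3 (the target proposes): the acquirer will accept anything ≥ 0, so the target offers 0 and keeps 300.
Round 2 (the acquirer proposes): the target can get 300 next round, worth 0.73 × 300 = 219 now; the acquirer offers that and keeps 81.
Round 1 (the target proposes): the acquirer can get 81 next round, worth 0.62 × 81 = 50.22 now. The target offers 50.22 and keeps 300 − 50.22 = 249.78.

50.22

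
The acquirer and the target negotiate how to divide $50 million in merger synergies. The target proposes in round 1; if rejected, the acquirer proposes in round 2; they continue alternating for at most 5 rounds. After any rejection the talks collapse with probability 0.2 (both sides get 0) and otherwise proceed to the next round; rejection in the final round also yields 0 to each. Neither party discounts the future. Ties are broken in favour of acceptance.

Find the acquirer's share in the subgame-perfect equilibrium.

Round 5 (the target proposes): rejection yields 0 for the acquirer; the target offers 0 and keeps 50.
Round 4 (the acquirer proposes): rejecting gives the target an expected 0.8 × 50 = 40; the acquirer offers that and keeps 10.
Round 3 (the target proposes): rejecting gives the acquirer an expected 0.8 × 10 = 8, so the target offers 8, keeping 42.
Round 2 (the acquirer proposes): rejecting gives the target an expected 0.8 × 42 = 33.6, so the acquirer offers 33.6, keeping 16.4.
Round 1 (the target proposes): rejecting gives the acquirer an expected 0.8 × 16.4 = 13.12, so the target offers 13.12, keeping 36.88.

13.12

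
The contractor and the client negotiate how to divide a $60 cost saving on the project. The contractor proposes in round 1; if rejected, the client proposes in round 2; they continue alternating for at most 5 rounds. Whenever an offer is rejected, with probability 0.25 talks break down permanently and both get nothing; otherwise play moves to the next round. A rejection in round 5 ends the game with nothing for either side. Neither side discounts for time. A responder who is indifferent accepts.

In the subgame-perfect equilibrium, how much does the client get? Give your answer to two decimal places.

Round 5 (the contractor proposes): rejection yields 0 for the client; the contractor offers 0 and keeps 60.
Round 4 (the client proposes): rejecting gives the contractor an expected 0.75 × 60 = 45; the client offers that and keeps 15.
Round 3 (the contractor proposes): rejecting gives the client an expected 0.75 × 15 = 11.25, so the contractor offers 11.25, keeping 48.75.
Round 2 (the client proposes): rejecting gives the contractor an expected 0.75 × 48.75 = 36.5625. The client offers 36.5625 and keeps 60 − 36.5625 = 23.4375.
Round 1 (the contractor proposes): rejecting gives the client an expected 0.75 × 23.4375 = 17.578125; the contractor offers that and keeps 42.421875.

17.58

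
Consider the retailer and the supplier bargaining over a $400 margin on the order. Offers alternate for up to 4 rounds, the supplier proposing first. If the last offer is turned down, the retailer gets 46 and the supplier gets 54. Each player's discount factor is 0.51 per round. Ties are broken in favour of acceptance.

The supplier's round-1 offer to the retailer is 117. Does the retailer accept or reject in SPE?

Round 4 (the retailer proposes): the supplier gets 54 if talks fail, so the retailer offers 54 and keeps 346.
Round 3 (the supplier proposes): the retailer can get 346 next round, worth 0.51 × 346 = 176.46 now; the supplier offers that and keeps 223.54.
Round 2 (the retailer proposes): the supplier can get 223.54 next round, worth 0.51 × 223.54 = 114.0054 now, so the retailer offers 114.0054, keeping 285.9946.
So by rejecting in round 1, the retailer gets 285.9946 next round, worth 0.51 × 285.9946 = 145.857246 now.
Offer 117 < 145.857246, so the retailer rejects.

Reject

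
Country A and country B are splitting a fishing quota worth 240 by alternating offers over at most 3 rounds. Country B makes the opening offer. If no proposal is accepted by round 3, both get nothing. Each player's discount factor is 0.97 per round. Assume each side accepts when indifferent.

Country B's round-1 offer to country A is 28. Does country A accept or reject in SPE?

Accept

Round 3 (country B proposes): country A will accept anything ≥ 0, so country B offers 0 and keeps 240.
Round 2 (country A proposes): country B can get 240 next round, worth 0.97 × 240 = 232.8 now; country A offers that and keeps 7.2.
So by rejecting in round 1, country A gets 7.2 next round, worth 0.97 × 7.2 = 6.984 now.
Offer 28 ≥ 6.984, so country A accepts.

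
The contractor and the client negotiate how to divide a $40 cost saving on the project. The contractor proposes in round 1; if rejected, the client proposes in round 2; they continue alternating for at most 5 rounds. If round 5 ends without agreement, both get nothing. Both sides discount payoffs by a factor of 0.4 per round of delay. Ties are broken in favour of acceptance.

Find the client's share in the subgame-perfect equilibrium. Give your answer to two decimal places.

11.14

Round 5 (the contractor proposes): the client will accept anything ≥ 0, so the contractor offers 0 and keeps 40.
Round 4 (the client proposes): the contractor can get 40 next round, worth 0.4 × 40 = 16 now. The client offers 16 and keeps 40 − 16 = 24.
Round 3 (the contractor proposes): the client can get 24 next round, worth 0.4 × 24 = 9.6 now, so the contractor offers 9.6, keeping 30.4.
Round 2 (the client proposes): the contractor can get 30.4 next round, worth 0.4 × 30.4 = 12.16 now; the client offers that and keeps 27.84.
Round 1 (the contractor proposes): the client can get 27.84 next round, worth 0.4 × 27.84 = 11.136 now. The contractor offers 11.136 and keeps 40 − 11.136 = 28.864.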